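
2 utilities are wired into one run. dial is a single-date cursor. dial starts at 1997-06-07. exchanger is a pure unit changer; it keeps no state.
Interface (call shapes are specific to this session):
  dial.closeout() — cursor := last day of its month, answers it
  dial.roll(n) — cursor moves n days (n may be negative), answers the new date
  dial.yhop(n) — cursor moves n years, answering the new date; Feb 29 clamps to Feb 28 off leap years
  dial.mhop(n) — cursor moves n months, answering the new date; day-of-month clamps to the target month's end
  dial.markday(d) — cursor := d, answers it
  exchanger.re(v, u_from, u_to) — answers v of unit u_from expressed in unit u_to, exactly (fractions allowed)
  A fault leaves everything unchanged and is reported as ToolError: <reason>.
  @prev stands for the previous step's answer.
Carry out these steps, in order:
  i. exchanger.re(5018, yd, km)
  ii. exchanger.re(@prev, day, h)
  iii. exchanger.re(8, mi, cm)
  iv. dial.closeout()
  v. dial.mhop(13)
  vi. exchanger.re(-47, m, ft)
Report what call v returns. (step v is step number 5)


Answer: 1998-07-30

Derivation:
Next I call exchanger.re(v='5018', u_from='yd', u_to='km'), and get 2867787/625000.
Calling exchanger.re(v='@prev', u_from='day', u_to='h'), → 8603361/78125.
I try exchanger.re(v='8', u_from='mi', u_to='cm'), and observe 6437376/5.
I run dial.closeout, — result: 1997-06-30.
Invoking dial.mhop(n='13'), → 1998-07-30.
I call exchanger.re(v='-47', u_from='m', u_to='ft'), yielding -58750/381.


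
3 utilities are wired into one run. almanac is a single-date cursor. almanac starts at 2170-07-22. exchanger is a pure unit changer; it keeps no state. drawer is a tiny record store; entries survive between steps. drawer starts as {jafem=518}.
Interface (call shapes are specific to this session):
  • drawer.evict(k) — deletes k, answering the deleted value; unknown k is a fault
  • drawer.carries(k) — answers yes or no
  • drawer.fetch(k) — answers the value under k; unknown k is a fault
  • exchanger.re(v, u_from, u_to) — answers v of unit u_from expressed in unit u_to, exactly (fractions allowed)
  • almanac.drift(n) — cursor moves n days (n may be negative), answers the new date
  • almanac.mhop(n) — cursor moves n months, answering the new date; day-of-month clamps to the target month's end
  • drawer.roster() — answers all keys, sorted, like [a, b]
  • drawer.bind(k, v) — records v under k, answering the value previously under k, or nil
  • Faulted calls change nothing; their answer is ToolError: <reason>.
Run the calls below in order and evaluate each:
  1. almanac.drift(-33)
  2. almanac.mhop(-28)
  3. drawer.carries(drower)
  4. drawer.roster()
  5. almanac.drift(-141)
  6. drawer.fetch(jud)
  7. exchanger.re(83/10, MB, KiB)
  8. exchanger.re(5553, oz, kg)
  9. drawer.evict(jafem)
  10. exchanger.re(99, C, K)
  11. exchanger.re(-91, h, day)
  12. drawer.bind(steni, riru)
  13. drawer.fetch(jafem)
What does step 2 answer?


>> almanac.drift(n='-33')
<< 2170-06-19
>> almanac.mhop(n='-28')
<< 2168-02-19
>> drawer.carries(k='drower')
<< no
>> drawer.roster()
<< [jafem]
>> almanac.drift(n='-141')
<< 2167-10-01
>> drawer.fetch(k='jud')
<< ToolError: no such key jud
>> exchanger.re(v='83/10', u_from='MB', u_to='KiB')
<< 259375/32
>> exchanger.re(v='5553', u_from='oz', u_to='kg')
<< 251879843061/1600000000
>> drawer.evict(k='jafem')
<< 518
>> exchanger.re(v='99', u_from='C', u_to='K')
<< 7443/20
>> exchanger.re(v='-91', u_from='h', u_to='day')
<< -91/24
>> drawer.bind(k='steni', v='riru')
<< nil
>> drawer.fetch(k='jafem')
<< ToolError: no such key jafem

Answer: 2168-02-19


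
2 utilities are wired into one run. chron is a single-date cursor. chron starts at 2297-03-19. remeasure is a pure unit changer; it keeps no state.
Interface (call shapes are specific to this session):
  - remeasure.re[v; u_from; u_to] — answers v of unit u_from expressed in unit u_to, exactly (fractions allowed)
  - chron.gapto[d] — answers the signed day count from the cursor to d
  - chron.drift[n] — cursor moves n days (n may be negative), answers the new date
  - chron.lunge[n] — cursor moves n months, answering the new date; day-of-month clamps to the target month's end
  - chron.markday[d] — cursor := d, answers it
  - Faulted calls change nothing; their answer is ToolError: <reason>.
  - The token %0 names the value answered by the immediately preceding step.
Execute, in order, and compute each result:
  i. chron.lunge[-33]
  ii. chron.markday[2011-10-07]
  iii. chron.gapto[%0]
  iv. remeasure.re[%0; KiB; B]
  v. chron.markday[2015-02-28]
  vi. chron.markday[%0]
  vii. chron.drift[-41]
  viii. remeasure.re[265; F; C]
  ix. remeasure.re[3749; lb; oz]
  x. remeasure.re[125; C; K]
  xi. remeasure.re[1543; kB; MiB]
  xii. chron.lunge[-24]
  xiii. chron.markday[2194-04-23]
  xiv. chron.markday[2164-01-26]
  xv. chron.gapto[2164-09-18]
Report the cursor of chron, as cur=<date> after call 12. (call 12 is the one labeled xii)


~$ chron.lunge n: -33
:: 2294-06-19
~$ chron.markday d: 2011-10-07
:: 2011-10-07
~$ chron.gapto d: %0
:: 0
~$ remeasure.re v: %0 u_from: KiB u_to: B
:: 0
~$ chron.markday d: 2015-02-28
:: 2015-02-28
~$ chron.markday d: %0
:: 2015-02-28
~$ chron.drift n: -41
:: 2015-01-18
~$ remeasure.re v: 265 u_from: F u_to: C
:: 1165/9
~$ remeasure.re v: 3749 u_from: lb u_to: oz
:: 59984
~$ remeasure.re v: 125 u_from: C u_to: K
:: 7963/20
~$ remeasure.re v: 1543 u_from: kB u_to: MiB
:: 192875/131072
~$ chron.lunge n: -24
:: 2013-01-18
~$ chron.markday d: 2194-04-23
:: 2194-04-23
~$ chron.markday d: 2164-01-26
:: 2164-01-26
~$ chron.gapto d: 2164-09-18
:: 236

Answer: cur=2013-01-18


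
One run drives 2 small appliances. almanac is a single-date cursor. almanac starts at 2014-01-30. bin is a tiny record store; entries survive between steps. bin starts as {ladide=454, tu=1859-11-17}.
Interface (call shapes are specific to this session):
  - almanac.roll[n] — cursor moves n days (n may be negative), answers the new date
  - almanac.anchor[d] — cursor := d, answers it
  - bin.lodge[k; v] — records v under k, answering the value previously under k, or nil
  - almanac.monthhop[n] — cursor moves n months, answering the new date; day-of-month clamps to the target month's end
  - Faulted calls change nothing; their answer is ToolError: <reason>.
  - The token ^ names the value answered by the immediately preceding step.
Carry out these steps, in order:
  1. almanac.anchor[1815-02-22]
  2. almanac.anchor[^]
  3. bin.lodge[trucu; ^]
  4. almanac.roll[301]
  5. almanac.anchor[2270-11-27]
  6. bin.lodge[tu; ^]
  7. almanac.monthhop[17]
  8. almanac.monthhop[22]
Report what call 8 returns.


Answer: 2274-02-27

Derivation:
Using anchor using 1815-02-22, and observe 1815-02-22.
I try anchor using ^, giving 1815-02-22.
I use lodge using trucu, ^, → nil.
I invoke roll using 301, → 1815-12-20.
Invoking anchor using 2270-11-27, yielding 2270-11-27.
I invoke lodge using tu, ^, and see 1859-11-17.
Using monthhop using 17, which returns 2272-04-27.
I run monthhop using 22, yielding 2274-02-27.


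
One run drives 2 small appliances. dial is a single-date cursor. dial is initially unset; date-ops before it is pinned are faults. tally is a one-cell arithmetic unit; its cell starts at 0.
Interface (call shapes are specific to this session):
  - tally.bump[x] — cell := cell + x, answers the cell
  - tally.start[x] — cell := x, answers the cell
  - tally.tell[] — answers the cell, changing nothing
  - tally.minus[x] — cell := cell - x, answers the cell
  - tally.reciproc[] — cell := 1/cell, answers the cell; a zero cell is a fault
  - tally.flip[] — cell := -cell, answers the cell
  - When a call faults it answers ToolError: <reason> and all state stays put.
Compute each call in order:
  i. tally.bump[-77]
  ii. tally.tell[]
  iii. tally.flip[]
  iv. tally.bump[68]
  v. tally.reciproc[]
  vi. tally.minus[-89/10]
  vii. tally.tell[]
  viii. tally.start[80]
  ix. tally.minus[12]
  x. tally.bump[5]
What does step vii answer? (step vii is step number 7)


I invoke tally.bump on x→-77, and see -77.
Calling tally.tell, → -77.
Next I call tally.flip(), and see 77.
I try tally.bump on x→68, which returns 145.
Then tally.reciproc(), and observe 1/145.
I run tally.minus on x→-89/10: 2583/290.
Next I call tally.tell(), which returns 2583/290.
Using tally.start on x→80, and get 80.
I invoke tally.minus on x→12: 68.
I invoke tally.bump on x→5, — result: 73.

Answer: 2583/290


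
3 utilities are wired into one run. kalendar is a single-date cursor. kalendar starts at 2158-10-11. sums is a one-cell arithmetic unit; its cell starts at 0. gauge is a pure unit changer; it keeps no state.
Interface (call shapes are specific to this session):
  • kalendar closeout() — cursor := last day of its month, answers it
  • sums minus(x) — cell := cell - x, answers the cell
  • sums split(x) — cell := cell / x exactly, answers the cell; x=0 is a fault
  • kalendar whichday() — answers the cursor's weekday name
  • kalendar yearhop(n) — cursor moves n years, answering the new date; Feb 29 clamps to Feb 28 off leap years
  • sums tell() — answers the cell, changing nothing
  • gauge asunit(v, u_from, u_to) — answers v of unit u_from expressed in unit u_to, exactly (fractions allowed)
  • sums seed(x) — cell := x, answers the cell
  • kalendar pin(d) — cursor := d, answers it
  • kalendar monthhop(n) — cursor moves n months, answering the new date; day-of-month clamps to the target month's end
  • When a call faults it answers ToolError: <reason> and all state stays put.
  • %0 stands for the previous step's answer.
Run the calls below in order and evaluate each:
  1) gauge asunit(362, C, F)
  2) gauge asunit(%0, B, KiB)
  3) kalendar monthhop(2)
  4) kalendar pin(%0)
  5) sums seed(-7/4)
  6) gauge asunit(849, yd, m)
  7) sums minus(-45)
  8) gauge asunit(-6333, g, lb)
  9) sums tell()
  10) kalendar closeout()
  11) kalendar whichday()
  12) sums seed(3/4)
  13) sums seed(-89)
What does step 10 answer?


Answer: 2158-12-31

Derivation:
·→ gauge asunit(v: 362, u_from: C, u_to: F)
·← 3418/5
·→ gauge asunit(v: %0, u_from: B, u_to: KiB)
·← 1709/2560
·→ kalendar monthhop(n: 2)
·← 2158-12-11
·→ kalendar pin(d: %0)
·← 2158-12-11
·→ sums seed(x: -7/4)
·← -7/4
·→ gauge asunit(v: 849, u_from: yd, u_to: m)
·← 970407/1250
·→ sums minus(x: -45)
·← 173/4
·→ gauge asunit(v: -6333, u_from: g, u_to: lb)
·← -633300000/45359237
·→ sums tell()
·← 173/4
·→ kalendar closeout()
·← 2158-12-31
·→ kalendar whichday()
·← Sunday
·→ sums seed(x: 3/4)
·← 3/4
·→ sums seed(x: -89)
·← -89


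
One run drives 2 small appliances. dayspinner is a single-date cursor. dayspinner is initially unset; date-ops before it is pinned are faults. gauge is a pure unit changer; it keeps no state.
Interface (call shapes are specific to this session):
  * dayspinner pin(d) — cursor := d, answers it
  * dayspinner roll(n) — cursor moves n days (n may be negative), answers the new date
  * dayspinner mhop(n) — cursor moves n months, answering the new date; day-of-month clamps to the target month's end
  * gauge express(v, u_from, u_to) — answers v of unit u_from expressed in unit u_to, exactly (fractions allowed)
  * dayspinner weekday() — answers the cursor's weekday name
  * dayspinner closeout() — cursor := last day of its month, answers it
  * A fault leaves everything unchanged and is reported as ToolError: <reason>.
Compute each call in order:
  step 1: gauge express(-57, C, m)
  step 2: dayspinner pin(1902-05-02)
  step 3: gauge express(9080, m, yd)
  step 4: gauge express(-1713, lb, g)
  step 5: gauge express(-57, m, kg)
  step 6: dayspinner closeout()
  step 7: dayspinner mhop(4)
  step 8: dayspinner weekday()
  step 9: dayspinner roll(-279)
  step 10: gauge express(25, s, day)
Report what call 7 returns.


Answer: 1902-09-30

Derivation:
Do: gauge express[v: -57; u_from: C; u_to: m]
See: ToolError: incompatible units
Do: dayspinner pin[d: 1902-05-02]
See: 1902-05-02
Do: gauge express[v: 9080; u_from: m; u_to: yd]
See: 11350000/1143
Do: gauge express[v: -1713; u_from: lb; u_to: g]
See: -77700372981/100000
Do: gauge express[v: -57; u_from: m; u_to: kg]
See: ToolError: incompatible units
Do: dayspinner closeout[]
See: 1902-05-31
Do: dayspinner mhop[n: 4]
See: 1902-09-30
Do: dayspinner weekday[]
See: Tuesday
Do: dayspinner roll[n: -279]
See: 1901-12-25
Do: gauge express[v: 25; u_from: s; u_to: day]
See: 1/3456


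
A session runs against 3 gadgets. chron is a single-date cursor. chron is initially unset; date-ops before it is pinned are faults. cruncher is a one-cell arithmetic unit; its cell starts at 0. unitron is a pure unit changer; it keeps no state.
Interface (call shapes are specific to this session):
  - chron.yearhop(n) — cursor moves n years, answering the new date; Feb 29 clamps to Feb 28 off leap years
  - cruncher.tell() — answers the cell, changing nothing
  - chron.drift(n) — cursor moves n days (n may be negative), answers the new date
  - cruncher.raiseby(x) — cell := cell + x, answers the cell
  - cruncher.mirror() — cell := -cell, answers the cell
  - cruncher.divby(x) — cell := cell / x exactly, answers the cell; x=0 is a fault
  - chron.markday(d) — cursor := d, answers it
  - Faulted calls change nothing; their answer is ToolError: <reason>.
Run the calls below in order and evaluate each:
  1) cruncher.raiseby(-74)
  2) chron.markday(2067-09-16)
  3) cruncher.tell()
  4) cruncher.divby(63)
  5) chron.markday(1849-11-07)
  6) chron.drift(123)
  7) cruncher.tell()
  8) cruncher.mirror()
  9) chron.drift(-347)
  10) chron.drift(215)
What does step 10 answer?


;; raiseby(x=-74) : -74
;; markday(d=2067-09-16) : 2067-09-16
;; tell() : -74
;; divby(x=63) : -74/63
;; markday(d=1849-11-07) : 1849-11-07
;; drift(n=123) : 1850-03-10
;; tell() : -74/63
;; mirror() : 74/63
;; drift(n=-347) : 1849-03-28
;; drift(n=215) : 1849-10-29

Answer: 1849-10-29


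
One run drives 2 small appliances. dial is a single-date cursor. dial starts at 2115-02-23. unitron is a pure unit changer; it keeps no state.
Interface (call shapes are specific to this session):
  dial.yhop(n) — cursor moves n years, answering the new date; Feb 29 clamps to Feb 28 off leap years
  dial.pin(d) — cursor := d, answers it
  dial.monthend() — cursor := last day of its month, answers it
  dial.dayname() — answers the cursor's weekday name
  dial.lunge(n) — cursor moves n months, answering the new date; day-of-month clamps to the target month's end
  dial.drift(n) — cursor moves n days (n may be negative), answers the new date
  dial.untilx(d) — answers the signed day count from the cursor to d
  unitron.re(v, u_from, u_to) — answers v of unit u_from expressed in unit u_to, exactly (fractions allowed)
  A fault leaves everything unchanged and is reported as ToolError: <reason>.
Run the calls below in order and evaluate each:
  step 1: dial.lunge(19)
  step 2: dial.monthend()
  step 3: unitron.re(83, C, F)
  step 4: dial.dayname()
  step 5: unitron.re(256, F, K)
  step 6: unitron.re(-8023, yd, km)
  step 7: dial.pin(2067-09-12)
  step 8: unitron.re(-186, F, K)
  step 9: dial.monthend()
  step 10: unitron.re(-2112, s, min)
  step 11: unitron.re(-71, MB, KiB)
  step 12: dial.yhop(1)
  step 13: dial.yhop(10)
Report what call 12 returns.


// 1. dial.lunge(n: 19) : 2116-09-23
// 2. dial.monthend() : 2116-09-30
// 3. unitron.re(v: 83, u_from: C, u_to: F) : 907/5
// 4. dial.dayname() : Wednesday
// 5. unitron.re(v: 256, u_from: F, u_to: K) : 71567/180
// 6. unitron.re(v: -8023, u_from: yd, u_to: km) : -9170289/1250000
// 7. dial.pin(d: 2067-09-12) : 2067-09-12
// 8. unitron.re(v: -186, u_from: F, u_to: K) : 27367/180
// 9. dial.monthend() : 2067-09-30
// 10. unitron.re(v: -2112, u_from: s, u_to: min) : -176/5
// 11. unitron.re(v: -71, u_from: MB, u_to: KiB) : -1109375/16
// 12. dial.yhop(n: 1) : 2068-09-30
// 13. dial.yhop(n: 10) : 2078-09-30

Answer: 2068-09-30


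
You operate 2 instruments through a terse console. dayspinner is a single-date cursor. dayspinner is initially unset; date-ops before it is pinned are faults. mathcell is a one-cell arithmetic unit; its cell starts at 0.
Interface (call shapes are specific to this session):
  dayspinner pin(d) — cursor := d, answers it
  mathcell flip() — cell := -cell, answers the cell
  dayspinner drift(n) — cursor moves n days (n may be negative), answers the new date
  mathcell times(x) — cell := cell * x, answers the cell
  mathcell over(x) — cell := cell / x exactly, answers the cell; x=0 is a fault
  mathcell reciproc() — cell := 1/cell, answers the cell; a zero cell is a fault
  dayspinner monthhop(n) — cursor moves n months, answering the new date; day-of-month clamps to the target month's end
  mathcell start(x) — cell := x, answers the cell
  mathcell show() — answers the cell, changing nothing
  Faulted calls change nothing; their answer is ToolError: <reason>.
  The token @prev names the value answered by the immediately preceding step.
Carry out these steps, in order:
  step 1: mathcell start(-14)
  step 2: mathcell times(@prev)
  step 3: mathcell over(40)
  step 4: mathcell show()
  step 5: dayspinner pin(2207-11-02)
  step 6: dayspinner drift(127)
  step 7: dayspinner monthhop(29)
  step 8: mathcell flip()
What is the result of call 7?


Answer: 2210-08-08

Derivation:
Do: mathcell start[x: -14]
See: -14
Do: mathcell times[x: @prev]
See: 196
Do: mathcell over[x: 40]
See: 49/10
Do: mathcell show[]
See: 49/10
Do: dayspinner pin[d: 2207-11-02]
See: 2207-11-02
Do: dayspinner drift[n: 127]
See: 2208-03-08
Do: dayspinner monthhop[n: 29]
See: 2210-08-08
Do: mathcell flip[]
See: -49/10


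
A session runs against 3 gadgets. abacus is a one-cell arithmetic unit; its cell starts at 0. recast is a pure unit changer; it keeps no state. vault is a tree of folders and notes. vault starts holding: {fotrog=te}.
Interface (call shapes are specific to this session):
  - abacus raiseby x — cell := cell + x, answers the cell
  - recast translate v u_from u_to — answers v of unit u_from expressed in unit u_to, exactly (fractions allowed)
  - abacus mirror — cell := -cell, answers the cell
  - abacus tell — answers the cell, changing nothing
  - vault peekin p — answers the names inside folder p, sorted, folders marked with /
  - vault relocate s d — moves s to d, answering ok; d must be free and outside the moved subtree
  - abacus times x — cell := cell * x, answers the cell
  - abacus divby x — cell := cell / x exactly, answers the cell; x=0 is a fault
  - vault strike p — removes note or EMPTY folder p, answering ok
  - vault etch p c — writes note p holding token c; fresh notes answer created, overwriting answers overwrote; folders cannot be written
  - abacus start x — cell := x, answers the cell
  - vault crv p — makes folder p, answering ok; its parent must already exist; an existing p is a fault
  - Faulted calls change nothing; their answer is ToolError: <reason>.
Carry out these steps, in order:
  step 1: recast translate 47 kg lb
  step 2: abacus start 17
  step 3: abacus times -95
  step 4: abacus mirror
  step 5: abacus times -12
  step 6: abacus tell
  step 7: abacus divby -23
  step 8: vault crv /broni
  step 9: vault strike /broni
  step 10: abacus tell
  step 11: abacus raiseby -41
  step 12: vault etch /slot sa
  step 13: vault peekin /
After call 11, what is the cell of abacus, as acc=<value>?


Answer: acc=18437/23

Derivation:
% recast translate v='47' u_from='kg' u_to='lb'
= 4700000000/45359237
% abacus start x='17'
= 17
% abacus times x='-95'
= -1615
% abacus mirror
= 1615
% abacus times x='-12'
= -19380
% abacus tell
= -19380
% abacus divby x='-23'
= 19380/23
% vault crv p='/broni'
= ok
% vault strike p='/broni'
= ok
% abacus tell
= 19380/23
% abacus raiseby x='-41'
= 18437/23
% vault etch p='/slot' c='sa'
= created
% vault peekin p='/'
= [fotrog, slot]


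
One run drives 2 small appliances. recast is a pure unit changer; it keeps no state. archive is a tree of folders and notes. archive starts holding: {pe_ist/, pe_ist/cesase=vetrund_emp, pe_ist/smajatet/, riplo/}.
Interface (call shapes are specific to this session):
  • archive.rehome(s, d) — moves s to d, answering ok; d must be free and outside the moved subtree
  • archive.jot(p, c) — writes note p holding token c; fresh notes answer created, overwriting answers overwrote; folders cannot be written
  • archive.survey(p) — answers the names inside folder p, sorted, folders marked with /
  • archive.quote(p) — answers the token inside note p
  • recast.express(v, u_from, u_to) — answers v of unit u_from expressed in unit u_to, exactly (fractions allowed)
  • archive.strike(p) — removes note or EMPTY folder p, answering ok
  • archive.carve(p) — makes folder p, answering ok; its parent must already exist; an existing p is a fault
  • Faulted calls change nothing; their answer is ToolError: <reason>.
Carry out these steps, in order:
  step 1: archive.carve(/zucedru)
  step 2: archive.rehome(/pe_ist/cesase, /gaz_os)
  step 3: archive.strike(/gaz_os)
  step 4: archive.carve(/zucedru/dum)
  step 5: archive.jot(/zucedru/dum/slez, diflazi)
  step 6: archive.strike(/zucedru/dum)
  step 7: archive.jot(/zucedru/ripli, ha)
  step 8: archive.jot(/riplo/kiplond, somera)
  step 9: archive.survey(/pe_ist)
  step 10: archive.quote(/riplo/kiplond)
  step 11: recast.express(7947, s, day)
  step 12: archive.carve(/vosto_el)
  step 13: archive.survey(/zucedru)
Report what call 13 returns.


>> archive.carve(p→/zucedru)
<< ok
>> archive.rehome(s→/pe_ist/cesase, d→/gaz_os)
<< ok
>> archive.strike(p→/gaz_os)
<< ok
>> archive.carve(p→/zucedru/dum)
<< ok
>> archive.jot(p→/zucedru/dum/slez, c→diflazi)
<< created
>> archive.strike(p→/zucedru/dum)
<< ToolError: not empty
>> archive.jot(p→/zucedru/ripli, c→ha)
<< created
>> archive.jot(p→/riplo/kiplond, c→somera)
<< created
>> archive.survey(p→/pe_ist)
<< [smajatet/]
>> archive.quote(p→/riplo/kiplond)
<< somera
>> recast.express(v→7947, u_from→s, u_to→day)
<< 883/9600
>> archive.carve(p→/vosto_el)
<< ok
>> archive.survey(p→/zucedru)
<< [dum/, ripli]

Answer: [dum/, ripli]


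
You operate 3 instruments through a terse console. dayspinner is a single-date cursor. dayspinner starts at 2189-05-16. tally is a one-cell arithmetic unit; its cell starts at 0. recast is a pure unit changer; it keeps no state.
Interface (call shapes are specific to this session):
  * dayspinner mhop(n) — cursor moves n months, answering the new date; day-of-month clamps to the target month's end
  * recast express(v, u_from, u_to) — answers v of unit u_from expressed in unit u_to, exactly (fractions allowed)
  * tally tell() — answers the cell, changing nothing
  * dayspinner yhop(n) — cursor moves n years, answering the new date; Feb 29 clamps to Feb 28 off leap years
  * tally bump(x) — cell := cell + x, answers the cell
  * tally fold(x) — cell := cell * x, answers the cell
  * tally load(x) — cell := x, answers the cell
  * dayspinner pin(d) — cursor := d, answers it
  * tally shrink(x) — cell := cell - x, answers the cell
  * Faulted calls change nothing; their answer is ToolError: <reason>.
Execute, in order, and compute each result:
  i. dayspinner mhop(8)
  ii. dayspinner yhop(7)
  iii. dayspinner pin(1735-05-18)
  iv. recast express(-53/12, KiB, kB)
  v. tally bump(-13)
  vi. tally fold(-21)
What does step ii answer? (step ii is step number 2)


Answer: 2197-01-16

Derivation:
[in] dayspinner mhop n='8'
= 2190-01-16
[in] dayspinner yhop n='7'
= 2197-01-16
[in] dayspinner pin d='1735-05-18'
= 1735-05-18
[in] recast express v='-53/12' u_from='KiB' u_to='kB'
= -1696/375
[in] tally bump x='-13'
= -13
[in] tally fold x='-21'
= 273


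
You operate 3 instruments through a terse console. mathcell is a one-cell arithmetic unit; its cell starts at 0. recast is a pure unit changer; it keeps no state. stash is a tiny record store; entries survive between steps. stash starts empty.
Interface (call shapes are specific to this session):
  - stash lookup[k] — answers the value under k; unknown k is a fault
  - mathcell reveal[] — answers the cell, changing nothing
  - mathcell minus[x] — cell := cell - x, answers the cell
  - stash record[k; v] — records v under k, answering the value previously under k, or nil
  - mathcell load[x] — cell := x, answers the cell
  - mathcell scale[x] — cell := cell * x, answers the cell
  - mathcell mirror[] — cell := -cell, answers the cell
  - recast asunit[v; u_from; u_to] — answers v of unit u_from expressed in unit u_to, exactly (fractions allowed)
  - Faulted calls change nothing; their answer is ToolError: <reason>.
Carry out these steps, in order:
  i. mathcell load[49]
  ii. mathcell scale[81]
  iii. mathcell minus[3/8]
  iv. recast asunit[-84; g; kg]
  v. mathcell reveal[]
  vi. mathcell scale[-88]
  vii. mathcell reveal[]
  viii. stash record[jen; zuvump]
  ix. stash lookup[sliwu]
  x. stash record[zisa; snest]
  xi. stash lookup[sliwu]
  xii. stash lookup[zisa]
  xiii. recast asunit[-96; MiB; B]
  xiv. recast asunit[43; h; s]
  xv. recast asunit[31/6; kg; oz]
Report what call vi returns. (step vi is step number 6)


Act: mathcell load[x→49]
Obs: 49
Act: mathcell scale[x→81]
Obs: 3969
Act: mathcell minus[x→3/8]
Obs: 31749/8
Act: recast asunit[v→-84; u_from→g; u_to→kg]
Obs: -21/250
Act: mathcell reveal[]
Obs: 31749/8
Act: mathcell scale[x→-88]
Obs: -349239
Act: mathcell reveal[]
Obs: -349239
Act: stash record[k→jen; v→zuvump]
Obs: nil
Act: stash lookup[k→sliwu]
Obs: ToolError: no such key sliwu
Act: stash record[k→zisa; v→snest]
Obs: nil
Act: stash lookup[k→sliwu]
Obs: ToolError: no such key sliwu
Act: stash lookup[k→zisa]
Obs: snest
Act: recast asunit[v→-96; u_from→MiB; u_to→B]
Obs: -100663296
Act: recast asunit[v→43; u_from→h; u_to→s]
Obs: 154800
Act: recast asunit[v→31/6; u_from→kg; u_to→oz]
Obs: 24800000000/136077711

Answer: -349239


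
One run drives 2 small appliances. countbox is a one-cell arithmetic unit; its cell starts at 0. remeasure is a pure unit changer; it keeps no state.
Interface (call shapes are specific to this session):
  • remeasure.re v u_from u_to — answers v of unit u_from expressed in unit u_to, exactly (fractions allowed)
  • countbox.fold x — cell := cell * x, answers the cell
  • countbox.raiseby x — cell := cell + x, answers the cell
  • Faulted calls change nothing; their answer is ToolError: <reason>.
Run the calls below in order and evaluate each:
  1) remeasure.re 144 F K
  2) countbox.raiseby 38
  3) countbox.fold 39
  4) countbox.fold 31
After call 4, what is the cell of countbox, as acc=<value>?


Answer: acc=45942

Derivation:
% 1. remeasure.re(v: 144, u_from: F, u_to: K) == 60367/180
% 2. countbox.raiseby(x: 38) == 38
% 3. countbox.fold(x: 39) == 1482
% 4. countbox.fold(x: 31) == 45942


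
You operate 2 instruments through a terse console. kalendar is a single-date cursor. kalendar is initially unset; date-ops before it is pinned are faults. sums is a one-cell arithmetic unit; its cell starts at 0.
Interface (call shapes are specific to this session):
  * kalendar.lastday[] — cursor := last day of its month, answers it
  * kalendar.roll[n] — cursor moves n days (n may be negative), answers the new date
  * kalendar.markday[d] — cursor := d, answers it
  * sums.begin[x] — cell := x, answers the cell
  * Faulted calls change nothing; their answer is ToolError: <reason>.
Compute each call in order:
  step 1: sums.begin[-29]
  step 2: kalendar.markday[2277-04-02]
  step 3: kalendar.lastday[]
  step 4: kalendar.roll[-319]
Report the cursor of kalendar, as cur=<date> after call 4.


Answer: cur=2276-06-15

Derivation:
-> begin(x: -29)
<- -29
-> markday(d: 2277-04-02)
<- 2277-04-02
-> lastday()
<- 2277-04-30
-> roll(n: -319)
<- 2276-06-15


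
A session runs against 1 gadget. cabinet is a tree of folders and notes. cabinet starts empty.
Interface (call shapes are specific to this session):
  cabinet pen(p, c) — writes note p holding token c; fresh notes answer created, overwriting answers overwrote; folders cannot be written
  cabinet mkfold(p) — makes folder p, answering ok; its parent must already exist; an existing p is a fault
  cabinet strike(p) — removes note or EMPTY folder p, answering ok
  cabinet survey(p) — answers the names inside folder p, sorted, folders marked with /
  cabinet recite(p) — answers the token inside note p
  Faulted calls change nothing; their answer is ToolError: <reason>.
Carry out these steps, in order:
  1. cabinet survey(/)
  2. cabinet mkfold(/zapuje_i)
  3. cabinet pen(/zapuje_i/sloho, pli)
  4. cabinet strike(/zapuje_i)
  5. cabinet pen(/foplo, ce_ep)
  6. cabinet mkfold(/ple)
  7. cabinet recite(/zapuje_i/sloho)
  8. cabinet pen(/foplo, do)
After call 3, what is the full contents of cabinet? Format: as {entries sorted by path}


Act: cabinet survey[/]
Obs: []
Act: cabinet mkfold[/zapuje_i]
Obs: ok
Act: cabinet pen[/zapuje_i/sloho; pli]
Obs: created
Act: cabinet strike[/zapuje_i]
Obs: ToolError: not empty
Act: cabinet pen[/foplo; ce_ep]
Obs: created
Act: cabinet mkfold[/ple]
Obs: ok
Act: cabinet recite[/zapuje_i/sloho]
Obs: pli
Act: cabinet pen[/foplo; do]
Obs: overwrote

Answer: {zapuje_i/, zapuje_i/sloho=pli}


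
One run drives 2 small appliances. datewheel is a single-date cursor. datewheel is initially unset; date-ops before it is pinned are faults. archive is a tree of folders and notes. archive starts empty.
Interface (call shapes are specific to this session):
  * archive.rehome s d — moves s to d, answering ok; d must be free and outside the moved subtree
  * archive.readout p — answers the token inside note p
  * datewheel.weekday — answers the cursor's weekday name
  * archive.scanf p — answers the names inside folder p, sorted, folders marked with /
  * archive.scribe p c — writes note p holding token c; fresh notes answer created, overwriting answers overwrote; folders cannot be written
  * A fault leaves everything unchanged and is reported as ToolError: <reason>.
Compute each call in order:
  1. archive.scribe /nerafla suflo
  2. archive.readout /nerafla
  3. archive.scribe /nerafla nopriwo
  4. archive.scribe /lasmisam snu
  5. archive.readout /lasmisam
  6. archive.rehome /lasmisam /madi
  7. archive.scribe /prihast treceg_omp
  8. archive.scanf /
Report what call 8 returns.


# 1. scribe(p: /nerafla, c: suflo) ~> created
# 2. readout(p: /nerafla) ~> suflo
# 3. scribe(p: /nerafla, c: nopriwo) ~> overwrote
# 4. scribe(p: /lasmisam, c: snu) ~> created
# 5. readout(p: /lasmisam) ~> snu
# 6. rehome(s: /lasmisam, d: /madi) ~> ok
# 7. scribe(p: /prihast, c: treceg_omp) ~> created
# 8. scanf(p: /) ~> [madi, nerafla, prihast]

Answer: [madi, nerafla, prihast]


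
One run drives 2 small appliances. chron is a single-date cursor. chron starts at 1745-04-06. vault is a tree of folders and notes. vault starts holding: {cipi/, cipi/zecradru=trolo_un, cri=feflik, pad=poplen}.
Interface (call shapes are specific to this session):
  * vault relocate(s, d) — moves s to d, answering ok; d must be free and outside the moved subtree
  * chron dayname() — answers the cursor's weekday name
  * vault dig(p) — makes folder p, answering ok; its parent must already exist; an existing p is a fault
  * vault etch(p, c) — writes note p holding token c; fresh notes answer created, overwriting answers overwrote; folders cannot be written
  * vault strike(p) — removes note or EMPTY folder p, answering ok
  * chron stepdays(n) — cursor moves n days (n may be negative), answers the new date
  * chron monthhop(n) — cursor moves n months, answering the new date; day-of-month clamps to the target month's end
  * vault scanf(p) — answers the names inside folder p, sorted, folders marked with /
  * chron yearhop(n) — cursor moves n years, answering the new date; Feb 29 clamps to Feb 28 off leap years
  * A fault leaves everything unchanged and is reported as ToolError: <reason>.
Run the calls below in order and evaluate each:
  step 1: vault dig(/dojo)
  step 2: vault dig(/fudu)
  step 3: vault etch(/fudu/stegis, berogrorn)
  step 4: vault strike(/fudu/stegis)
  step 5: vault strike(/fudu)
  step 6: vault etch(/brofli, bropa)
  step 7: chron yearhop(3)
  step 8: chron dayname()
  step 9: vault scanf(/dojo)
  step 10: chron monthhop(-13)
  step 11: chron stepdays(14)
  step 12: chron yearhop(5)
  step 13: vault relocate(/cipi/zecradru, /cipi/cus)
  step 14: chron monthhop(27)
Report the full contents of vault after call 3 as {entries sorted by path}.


~$ vault dig /dojo
  ok
~$ vault dig /fudu
  ok
~$ vault etch /fudu/stegis berogrorn
  created
~$ vault strike /fudu/stegis
  ok
~$ vault strike /fudu
  ok
~$ vault etch /brofli bropa
  created
~$ chron yearhop 3
  1748-04-06
~$ chron dayname
  Saturday
~$ vault scanf /dojo
  []
~$ chron monthhop -13
  1747-03-06
~$ chron stepdays 14
  1747-03-20
~$ chron yearhop 5
  1752-03-20
~$ vault relocate /cipi/zecradru /cipi/cus
  ok
~$ chron monthhop 27
  1754-06-20

Answer: {cipi/, cipi/zecradru=trolo_un, cri=feflik, dojo/, fudu/, fudu/stegis=berogrorn, pad=poplen}


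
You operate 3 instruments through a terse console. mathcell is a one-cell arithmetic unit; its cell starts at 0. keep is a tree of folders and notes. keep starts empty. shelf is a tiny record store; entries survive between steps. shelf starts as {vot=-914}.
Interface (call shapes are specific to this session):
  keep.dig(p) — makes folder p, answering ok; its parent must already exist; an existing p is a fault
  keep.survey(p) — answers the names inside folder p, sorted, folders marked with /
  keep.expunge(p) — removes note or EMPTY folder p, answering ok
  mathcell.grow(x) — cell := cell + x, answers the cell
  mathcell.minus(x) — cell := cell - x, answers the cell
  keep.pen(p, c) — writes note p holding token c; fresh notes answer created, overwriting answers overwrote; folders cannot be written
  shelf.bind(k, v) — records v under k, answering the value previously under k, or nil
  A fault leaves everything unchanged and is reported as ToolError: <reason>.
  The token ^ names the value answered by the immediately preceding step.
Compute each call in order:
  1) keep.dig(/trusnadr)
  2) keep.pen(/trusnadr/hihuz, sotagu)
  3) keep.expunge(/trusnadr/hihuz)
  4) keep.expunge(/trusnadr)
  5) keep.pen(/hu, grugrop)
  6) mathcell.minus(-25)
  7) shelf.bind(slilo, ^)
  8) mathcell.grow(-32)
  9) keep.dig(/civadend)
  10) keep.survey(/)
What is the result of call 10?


Step: keep.dig[p: /trusnadr]
Result: ok
Step: keep.pen[p: /trusnadr/hihuz; c: sotagu]
Result: created
Step: keep.expunge[p: /trusnadr/hihuz]
Result: ok
Step: keep.expunge[p: /trusnadr]
Result: ok
Step: keep.pen[p: /hu; c: grugrop]
Result: created
Step: mathcell.minus[x: -25]
Result: 25
Step: shelf.bind[k: slilo; v: ^]
Result: nil
Step: mathcell.grow[x: -32]
Result: -7
Step: keep.dig[p: /civadend]
Result: ok
Step: keep.survey[p: /]
Result: [civadend/, hu]

Answer: [civadend/, hu]


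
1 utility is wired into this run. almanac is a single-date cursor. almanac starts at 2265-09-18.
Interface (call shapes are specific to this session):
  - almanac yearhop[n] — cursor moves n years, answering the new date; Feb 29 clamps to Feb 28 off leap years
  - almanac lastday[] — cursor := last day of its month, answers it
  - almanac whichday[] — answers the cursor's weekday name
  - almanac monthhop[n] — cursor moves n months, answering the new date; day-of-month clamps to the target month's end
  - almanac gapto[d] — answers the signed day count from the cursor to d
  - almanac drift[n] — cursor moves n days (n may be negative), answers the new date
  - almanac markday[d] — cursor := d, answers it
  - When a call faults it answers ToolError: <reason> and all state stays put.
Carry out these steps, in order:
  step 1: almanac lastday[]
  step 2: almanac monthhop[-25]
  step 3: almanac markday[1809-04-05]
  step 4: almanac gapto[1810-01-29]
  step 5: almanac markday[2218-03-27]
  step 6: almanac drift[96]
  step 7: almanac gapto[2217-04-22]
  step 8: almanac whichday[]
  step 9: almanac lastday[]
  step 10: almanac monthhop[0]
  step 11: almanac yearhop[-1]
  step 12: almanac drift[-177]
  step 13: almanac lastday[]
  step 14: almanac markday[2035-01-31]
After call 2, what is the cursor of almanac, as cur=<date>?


Answer: cur=2263-08-30

Derivation:
% almanac lastday
[out] 2265-09-30
% almanac monthhop n=-25
[out] 2263-08-30
% almanac markday d=1809-04-05
[out] 1809-04-05
% almanac gapto d=1810-01-29
[out] 299
% almanac markday d=2218-03-27
[out] 2218-03-27
% almanac drift n=96
[out] 2218-07-01
% almanac gapto d=2217-04-22
[out] -435
% almanac whichday
[out] Wednesday
% almanac lastday
[out] 2218-07-31
% almanac monthhop n=0
[out] 2218-07-31
% almanac yearhop n=-1
[out] 2217-07-31
% almanac drift n=-177
[out] 2217-02-04
% almanac lastday
[out] 2217-02-28
% almanac markday d=2035-01-31
[out] 2035-01-31


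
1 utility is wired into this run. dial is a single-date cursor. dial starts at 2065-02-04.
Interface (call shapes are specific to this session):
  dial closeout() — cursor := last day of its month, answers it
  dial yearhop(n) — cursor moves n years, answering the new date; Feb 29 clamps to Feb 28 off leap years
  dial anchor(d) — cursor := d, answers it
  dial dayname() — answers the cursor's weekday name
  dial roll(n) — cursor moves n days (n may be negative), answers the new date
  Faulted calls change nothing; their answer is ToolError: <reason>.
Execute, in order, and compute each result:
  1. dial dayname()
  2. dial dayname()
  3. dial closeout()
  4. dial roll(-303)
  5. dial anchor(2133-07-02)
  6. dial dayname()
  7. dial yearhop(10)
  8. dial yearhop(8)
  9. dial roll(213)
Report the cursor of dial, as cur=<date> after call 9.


! 1. dial dayname() => Wednesday
! 2. dial dayname() => Wednesday
! 3. dial closeout() => 2065-02-28
! 4. dial roll(n: -303) => 2064-05-01
! 5. dial anchor(d: 2133-07-02) => 2133-07-02
! 6. dial dayname() => Thursday
! 7. dial yearhop(n: 10) => 2143-07-02
! 8. dial yearhop(n: 8) => 2151-07-02
! 9. dial roll(n: 213) => 2152-01-31

Answer: cur=2152-01-31


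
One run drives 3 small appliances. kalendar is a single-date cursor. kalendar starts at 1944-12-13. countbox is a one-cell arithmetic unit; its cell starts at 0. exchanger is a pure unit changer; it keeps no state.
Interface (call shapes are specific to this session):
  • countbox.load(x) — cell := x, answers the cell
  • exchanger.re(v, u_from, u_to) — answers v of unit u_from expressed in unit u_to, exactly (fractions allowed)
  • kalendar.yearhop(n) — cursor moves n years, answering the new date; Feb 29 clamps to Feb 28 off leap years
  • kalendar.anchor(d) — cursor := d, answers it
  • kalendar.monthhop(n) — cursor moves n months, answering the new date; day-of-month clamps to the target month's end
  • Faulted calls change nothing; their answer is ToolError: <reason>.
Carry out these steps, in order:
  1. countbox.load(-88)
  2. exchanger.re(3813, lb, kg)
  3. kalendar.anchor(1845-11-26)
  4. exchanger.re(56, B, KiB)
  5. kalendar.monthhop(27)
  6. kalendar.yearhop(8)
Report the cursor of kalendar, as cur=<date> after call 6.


Answer: cur=1856-02-26

Derivation:
Do: countbox.load[x='-88']
See: -88
Do: exchanger.re[v='3813'; u_from='lb'; u_to='kg']
See: 172954770681/100000000
Do: kalendar.anchor[d='1845-11-26']
See: 1845-11-26
Do: exchanger.re[v='56'; u_from='B'; u_to='KiB']
See: 7/128
Do: kalendar.monthhop[n='27']
See: 1848-02-26
Do: kalendar.yearhop[n='8']
See: 1856-02-26


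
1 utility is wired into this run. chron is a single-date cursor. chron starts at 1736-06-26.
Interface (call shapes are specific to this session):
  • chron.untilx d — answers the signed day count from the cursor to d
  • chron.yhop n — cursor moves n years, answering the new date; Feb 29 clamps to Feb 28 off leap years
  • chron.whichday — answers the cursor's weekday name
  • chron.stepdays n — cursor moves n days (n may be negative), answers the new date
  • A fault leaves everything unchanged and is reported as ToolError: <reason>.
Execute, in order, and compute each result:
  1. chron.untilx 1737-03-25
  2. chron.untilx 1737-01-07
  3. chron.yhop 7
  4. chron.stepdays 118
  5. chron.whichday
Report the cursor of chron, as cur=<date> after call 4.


;; chron.untilx(d: 1737-03-25) == 272
;; chron.untilx(d: 1737-01-07) == 195
;; chron.yhop(n: 7) == 1743-06-26
;; chron.stepdays(n: 118) == 1743-10-22
;; chron.whichday() == Tuesday

Answer: cur=1743-10-22
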